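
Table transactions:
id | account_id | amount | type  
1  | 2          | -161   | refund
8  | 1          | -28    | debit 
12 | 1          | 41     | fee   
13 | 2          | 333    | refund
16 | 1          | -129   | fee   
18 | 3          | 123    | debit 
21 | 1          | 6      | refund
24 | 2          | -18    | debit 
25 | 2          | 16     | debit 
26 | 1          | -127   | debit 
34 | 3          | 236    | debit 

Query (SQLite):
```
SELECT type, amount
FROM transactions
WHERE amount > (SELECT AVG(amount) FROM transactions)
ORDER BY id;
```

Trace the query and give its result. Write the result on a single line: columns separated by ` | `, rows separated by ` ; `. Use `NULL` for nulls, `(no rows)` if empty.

fee | 41 ; refund | 333 ; debit | 123 ; debit | 236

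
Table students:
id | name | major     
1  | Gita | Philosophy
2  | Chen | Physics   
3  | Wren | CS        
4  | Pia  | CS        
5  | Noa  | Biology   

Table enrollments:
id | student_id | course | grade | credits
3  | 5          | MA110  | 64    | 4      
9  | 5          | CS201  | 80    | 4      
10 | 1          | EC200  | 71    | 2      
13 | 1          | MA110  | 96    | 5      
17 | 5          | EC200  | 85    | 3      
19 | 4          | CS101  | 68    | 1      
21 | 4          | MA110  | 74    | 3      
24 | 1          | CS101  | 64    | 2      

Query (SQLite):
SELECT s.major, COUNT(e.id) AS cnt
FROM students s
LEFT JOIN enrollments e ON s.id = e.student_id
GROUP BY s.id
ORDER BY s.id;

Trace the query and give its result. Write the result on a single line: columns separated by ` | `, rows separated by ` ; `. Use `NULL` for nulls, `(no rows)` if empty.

LEFT JOIN keeps every students row; unmatched ones get NULL for enrollments columns.
Group by students.id and compute COUNT(e.id). COUNT(col) of an all-NULL group is 0.
  1: ids {10, 13, 24} → COUNT(e.id)=3
  2: ids {—} → COUNT(e.id)=0
  3: ids {—} → COUNT(e.id)=0
  4: ids {19, 21} → COUNT(e.id)=2
  5: ids {3, 9, 17} → COUNT(e.id)=3

Philosophy | 3 ; Physics | 0 ; CS | 0 ; CS | 2 ; Biology | 3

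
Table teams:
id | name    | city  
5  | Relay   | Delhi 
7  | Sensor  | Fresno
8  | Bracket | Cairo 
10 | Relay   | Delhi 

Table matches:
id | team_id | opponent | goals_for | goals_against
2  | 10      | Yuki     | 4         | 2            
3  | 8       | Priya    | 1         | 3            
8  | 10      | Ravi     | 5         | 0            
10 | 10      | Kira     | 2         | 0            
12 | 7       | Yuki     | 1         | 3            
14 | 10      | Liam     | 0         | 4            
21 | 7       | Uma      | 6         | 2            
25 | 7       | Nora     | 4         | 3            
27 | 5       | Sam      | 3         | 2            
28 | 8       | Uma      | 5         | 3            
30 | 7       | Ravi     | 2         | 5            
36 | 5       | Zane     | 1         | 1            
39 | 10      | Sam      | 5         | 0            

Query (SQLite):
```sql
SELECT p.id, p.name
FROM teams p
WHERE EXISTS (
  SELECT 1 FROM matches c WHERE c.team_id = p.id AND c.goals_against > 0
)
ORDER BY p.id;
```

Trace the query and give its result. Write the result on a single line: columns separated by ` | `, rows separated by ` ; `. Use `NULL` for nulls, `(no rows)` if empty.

5 | Relay ; 7 | Sensor ; 8 | Bracket ; 10 | Relay

For each teams row, check whether any matches with matching team_id has goals_against > 0.
Keep rows where that is true.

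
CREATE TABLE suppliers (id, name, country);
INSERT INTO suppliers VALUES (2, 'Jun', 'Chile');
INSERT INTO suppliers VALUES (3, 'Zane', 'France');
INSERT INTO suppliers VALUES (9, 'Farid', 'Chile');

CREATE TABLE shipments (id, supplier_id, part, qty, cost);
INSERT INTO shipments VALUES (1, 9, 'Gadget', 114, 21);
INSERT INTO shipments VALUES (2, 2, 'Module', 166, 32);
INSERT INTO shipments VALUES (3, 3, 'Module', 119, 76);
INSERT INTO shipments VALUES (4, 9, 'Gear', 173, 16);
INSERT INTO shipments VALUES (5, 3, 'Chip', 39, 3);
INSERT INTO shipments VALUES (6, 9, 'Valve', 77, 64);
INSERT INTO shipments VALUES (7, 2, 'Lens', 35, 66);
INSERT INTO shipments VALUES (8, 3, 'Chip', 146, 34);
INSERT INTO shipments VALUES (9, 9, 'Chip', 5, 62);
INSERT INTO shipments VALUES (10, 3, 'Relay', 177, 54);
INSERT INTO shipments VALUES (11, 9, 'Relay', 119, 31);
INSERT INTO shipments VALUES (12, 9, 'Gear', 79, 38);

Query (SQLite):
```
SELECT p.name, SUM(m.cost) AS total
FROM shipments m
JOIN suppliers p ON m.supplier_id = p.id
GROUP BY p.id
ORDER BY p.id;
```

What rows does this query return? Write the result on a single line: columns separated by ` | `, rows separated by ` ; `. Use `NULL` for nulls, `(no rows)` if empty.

Join each shipments row to its suppliers via supplier_id.
Group joined rows by suppliers.id; compute SUM(m.cost) per group.
  2: ids {2, 7} → SUM(m.cost)=98
  3: ids {3, 5, 8, 10} → SUM(m.cost)=167
  9: ids {1, 4, 6, 9, 11, 12} → SUM(m.cost)=232

Jun | 98 ; Zane | 167 ; Farid | 232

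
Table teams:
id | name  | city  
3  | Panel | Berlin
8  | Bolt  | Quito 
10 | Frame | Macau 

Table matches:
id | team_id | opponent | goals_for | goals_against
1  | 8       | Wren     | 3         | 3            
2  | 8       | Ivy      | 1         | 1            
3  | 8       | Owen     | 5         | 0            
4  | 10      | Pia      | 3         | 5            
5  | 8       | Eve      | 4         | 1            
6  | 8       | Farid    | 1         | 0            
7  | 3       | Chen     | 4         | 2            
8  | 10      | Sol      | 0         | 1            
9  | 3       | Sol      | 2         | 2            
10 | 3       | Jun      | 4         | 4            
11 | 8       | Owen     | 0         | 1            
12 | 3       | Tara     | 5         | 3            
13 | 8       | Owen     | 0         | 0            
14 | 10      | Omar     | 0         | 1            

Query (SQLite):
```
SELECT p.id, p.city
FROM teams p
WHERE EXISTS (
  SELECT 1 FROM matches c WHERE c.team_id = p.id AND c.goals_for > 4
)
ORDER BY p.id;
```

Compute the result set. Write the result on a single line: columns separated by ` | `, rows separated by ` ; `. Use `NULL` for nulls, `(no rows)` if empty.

3 | Berlin ; 8 | Quito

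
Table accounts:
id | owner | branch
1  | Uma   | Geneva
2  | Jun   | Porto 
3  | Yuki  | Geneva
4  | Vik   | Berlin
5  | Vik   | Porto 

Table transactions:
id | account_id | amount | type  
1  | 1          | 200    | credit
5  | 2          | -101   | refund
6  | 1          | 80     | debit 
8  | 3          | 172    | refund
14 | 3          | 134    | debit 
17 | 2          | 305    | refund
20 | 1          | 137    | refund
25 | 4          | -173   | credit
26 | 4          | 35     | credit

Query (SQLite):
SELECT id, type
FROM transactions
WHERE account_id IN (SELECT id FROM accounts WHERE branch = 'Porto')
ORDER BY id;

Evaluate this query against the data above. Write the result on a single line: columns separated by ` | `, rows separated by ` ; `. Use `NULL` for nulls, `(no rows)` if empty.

Inner query: accounts.id where branch = 'Porto'.
Outer: keep transactions rows whose account_id is in that set.
Inner query → {2, 5}

5 | refund ; 17 | refund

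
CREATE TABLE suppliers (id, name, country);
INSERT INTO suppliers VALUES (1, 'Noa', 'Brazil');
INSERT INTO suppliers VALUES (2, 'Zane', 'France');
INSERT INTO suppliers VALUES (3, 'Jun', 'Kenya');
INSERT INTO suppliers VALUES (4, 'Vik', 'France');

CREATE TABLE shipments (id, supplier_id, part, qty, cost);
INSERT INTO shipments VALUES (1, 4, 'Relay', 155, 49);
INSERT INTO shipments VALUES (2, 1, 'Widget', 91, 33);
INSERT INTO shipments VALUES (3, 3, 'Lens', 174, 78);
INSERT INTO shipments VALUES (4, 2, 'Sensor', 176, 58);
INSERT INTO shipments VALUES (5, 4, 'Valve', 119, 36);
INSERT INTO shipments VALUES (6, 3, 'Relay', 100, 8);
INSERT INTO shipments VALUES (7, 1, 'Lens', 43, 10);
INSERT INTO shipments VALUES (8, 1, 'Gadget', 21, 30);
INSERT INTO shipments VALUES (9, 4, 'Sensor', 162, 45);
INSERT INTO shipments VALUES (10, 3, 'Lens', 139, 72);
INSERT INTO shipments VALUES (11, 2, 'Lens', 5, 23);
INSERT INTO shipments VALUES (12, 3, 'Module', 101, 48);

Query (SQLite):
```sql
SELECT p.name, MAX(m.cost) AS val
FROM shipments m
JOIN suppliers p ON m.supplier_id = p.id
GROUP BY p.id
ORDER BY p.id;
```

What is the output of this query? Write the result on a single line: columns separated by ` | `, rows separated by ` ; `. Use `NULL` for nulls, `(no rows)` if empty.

Noa | 33 ; Zane | 58 ; Jun | 78 ; Vik | 49

Join each shipments row to its suppliers via supplier_id.
Group joined rows by suppliers.id; compute MAX(m.cost) per group.
  1: ids {2, 7, 8} → MAX(m.cost)=33
  2: ids {4, 11} → MAX(m.cost)=58
  3: ids {3, 6, 10, 12} → MAX(m.cost)=78
  4: ids {1, 5, 9} → MAX(m.cost)=49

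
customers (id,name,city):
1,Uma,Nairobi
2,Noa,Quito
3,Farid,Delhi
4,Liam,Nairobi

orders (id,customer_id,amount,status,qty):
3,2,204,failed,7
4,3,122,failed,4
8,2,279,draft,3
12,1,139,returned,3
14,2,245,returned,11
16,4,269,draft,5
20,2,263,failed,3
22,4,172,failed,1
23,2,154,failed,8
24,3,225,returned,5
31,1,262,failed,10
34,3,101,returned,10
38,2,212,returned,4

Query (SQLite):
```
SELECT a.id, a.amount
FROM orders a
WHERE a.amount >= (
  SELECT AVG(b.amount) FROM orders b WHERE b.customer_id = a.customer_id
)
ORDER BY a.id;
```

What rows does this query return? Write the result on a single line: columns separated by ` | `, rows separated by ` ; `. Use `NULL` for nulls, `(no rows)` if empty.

8 | 279 ; 14 | 245 ; 16 | 269 ; 20 | 263 ; 24 | 225 ; 31 | 262

For each orders row a, compute AVG(amount) over rows sharing a.customer_id.
Keep row a if a.amount >= that per-group AVG.
  customer_id=1: AVG(amount) = 200.5
  customer_id=2: AVG(amount) = 226.166667
  customer_id=3: AVG(amount) = 149.333333
  customer_id=4: AVG(amount) = 220.5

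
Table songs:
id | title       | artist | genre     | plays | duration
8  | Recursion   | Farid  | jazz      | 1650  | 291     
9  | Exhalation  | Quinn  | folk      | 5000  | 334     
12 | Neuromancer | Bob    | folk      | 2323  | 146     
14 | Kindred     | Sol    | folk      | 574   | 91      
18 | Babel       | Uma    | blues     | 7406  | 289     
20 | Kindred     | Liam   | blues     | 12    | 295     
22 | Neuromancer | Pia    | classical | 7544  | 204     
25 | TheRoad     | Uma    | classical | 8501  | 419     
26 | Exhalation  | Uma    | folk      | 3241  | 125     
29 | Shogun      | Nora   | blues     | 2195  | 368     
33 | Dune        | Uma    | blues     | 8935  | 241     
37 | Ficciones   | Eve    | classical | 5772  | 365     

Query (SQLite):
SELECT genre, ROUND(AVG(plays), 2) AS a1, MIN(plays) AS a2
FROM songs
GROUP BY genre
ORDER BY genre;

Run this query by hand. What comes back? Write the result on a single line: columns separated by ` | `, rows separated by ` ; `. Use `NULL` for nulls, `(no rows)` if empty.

Group songs by genre.
Per group compute: ROUND(AVG(plays), 2), MIN(plays).
  blues: ids {18, 20, 29, 33} → ROUND(AVG(plays), 2)=4637, MIN(plays)=12
  classical: ids {22, 25, 37} → ROUND(AVG(plays), 2)=7272.33, MIN(plays)=5772
  folk: ids {9, 12, 14, 26} → ROUND(AVG(plays), 2)=2784.5, MIN(plays)=574
  jazz: ids {8} → ROUND(AVG(plays), 2)=1650, MIN(plays)=1650

blues | 4637 | 12 ; classical | 7272.33 | 5772 ; folk | 2784.5 | 574 ; jazz | 1650 | 1650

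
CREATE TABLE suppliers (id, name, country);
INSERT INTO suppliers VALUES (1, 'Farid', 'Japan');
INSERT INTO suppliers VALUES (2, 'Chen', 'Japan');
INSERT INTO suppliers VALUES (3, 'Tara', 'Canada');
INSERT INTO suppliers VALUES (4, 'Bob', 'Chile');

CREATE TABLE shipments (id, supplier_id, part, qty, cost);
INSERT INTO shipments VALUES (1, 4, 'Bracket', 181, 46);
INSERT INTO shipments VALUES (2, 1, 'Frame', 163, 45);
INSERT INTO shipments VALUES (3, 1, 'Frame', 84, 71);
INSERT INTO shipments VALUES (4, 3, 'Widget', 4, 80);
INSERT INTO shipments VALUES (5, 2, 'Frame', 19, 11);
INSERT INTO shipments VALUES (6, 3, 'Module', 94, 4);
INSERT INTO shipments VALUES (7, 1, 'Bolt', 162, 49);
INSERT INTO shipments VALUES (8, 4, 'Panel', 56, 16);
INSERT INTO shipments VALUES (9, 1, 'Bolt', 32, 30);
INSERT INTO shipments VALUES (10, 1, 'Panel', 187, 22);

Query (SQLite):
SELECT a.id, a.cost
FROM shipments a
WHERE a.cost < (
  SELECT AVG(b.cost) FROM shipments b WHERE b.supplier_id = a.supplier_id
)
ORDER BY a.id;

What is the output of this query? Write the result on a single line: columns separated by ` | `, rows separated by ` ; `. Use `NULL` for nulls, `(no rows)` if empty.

For each shipments row a, compute AVG(cost) over rows sharing a.supplier_id.
Keep row a if a.cost < that per-group AVG.
  supplier_id=1: AVG(cost) = 43.4
  supplier_id=2: AVG(cost) = 11.0
  supplier_id=3: AVG(cost) = 42.0
  supplier_id=4: AVG(cost) = 31.0

6 | 4 ; 8 | 16 ; 9 | 30 ; 10 | 22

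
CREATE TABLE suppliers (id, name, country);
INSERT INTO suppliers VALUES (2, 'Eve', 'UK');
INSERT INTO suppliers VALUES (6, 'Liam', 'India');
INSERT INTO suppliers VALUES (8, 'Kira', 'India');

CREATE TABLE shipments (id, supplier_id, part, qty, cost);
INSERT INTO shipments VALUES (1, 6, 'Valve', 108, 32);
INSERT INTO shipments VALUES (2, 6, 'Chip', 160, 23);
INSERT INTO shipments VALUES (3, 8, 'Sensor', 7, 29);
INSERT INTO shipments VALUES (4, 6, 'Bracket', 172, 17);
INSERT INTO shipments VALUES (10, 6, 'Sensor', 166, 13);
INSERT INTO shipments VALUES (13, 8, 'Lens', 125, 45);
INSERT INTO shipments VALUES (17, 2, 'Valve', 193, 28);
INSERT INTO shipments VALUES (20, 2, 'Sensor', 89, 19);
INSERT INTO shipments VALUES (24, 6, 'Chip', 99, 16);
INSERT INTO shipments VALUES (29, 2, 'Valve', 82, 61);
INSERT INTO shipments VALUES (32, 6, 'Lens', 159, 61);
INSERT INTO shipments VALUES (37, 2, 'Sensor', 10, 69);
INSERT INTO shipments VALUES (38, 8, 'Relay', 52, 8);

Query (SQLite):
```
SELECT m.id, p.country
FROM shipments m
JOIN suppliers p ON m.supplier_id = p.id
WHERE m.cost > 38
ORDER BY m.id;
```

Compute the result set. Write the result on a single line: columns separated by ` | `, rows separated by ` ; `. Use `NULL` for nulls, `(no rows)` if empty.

13 | India ; 29 | UK ; 32 | India ; 37 | UK

Each shipments row matches the suppliers row where supplier_id = suppliers.id.
Then keep rows with m.cost > 38.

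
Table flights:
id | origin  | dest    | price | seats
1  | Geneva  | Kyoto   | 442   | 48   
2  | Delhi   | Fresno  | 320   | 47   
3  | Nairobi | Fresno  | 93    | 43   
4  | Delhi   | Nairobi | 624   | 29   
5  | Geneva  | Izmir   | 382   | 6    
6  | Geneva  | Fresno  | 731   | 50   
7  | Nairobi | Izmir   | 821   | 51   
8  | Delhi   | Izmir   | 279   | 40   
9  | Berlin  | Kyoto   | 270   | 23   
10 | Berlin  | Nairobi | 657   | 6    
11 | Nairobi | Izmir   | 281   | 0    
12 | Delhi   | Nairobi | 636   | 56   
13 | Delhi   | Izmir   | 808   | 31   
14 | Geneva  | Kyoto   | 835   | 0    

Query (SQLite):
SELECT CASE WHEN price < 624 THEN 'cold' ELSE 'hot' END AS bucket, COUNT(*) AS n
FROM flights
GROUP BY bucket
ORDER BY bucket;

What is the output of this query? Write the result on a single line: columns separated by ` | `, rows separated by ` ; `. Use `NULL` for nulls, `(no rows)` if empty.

cold | 7 ; hot | 7

Bucket rows by price < 624 → 'cold' else 'hot'; count each bucket.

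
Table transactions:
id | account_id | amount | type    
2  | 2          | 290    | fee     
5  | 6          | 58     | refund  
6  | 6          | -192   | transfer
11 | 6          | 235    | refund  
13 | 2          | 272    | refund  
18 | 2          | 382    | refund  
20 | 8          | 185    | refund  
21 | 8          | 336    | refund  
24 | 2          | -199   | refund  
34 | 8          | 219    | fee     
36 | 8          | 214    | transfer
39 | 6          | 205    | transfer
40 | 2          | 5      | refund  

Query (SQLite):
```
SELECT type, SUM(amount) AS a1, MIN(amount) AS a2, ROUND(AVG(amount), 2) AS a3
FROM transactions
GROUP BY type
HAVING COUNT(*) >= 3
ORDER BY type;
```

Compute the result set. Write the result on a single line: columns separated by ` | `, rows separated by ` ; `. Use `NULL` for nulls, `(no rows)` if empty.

Group transactions by type.
Per group compute: SUM(amount), MIN(amount), ROUND(AVG(amount), 2).
HAVING: drop groups with fewer than 3 rows.
  fee: ids {2, 34} → SUM(amount)=509, MIN(amount)=219, ROUND(AVG(amount), 2)=254.5
  refund: ids {5, 11, 13, 18, 20, 21, 24, 40} → SUM(amount)=1274, MIN(amount)=-199, ROUND(AVG(amount), 2)=159.25
  transfer: ids {6, 36, 39} → SUM(amount)=227, MIN(amount)=-192, ROUND(AVG(amount), 2)=75.67

refund | 1274 | -199 | 159.25 ; transfer | 227 | -192 | 75.67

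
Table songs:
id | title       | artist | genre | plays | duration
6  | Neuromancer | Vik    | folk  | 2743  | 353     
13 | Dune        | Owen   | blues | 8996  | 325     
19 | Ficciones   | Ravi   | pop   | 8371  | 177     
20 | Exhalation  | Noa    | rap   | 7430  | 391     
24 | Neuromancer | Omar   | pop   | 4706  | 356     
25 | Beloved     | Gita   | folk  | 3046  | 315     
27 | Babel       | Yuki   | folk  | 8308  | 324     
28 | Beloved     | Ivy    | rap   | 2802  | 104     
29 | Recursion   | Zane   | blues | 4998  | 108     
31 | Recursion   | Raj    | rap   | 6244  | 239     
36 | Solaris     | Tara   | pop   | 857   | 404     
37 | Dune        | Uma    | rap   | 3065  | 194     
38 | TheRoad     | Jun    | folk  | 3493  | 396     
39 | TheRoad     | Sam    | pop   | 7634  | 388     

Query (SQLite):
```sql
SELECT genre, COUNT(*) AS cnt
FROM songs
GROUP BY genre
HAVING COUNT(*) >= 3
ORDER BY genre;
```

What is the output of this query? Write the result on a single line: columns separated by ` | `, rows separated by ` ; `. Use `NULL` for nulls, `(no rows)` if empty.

Partition songs by genre; compute COUNT(*) within each group.
HAVING: keep groups with count ≥ 3.
  blues: ids {13, 29} → COUNT(*)=2
  folk: ids {6, 25, 27, 38} → COUNT(*)=4
  pop: ids {19, 24, 36, 39} → COUNT(*)=4
  rap: ids {20, 28, 31, 37} → COUNT(*)=4

folk | 4 ; pop | 4 ; rap | 4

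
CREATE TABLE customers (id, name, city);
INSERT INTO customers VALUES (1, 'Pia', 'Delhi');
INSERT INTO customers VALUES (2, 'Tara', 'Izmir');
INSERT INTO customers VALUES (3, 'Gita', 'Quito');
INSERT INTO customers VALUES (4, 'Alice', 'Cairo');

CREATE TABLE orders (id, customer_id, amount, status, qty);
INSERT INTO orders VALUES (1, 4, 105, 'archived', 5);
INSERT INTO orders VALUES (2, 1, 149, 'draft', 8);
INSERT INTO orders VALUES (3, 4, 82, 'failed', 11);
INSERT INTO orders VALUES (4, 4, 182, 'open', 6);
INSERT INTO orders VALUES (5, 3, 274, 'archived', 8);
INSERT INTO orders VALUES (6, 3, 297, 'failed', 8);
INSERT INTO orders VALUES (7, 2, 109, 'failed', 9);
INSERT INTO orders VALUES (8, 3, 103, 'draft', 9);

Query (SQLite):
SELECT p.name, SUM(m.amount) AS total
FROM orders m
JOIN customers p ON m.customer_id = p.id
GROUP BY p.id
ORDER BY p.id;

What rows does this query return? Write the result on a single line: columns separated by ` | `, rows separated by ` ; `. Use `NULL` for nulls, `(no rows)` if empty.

Join each orders row to its customers via customer_id.
Group joined rows by customers.id; compute SUM(m.amount) per group.
  1: ids {2} → SUM(m.amount)=149
  2: ids {7} → SUM(m.amount)=109
  3: ids {5, 6, 8} → SUM(m.amount)=674
  4: ids {1, 3, 4} → SUM(m.amount)=369

Pia | 149 ; Tara | 109 ; Gita | 674 ; Alice | 369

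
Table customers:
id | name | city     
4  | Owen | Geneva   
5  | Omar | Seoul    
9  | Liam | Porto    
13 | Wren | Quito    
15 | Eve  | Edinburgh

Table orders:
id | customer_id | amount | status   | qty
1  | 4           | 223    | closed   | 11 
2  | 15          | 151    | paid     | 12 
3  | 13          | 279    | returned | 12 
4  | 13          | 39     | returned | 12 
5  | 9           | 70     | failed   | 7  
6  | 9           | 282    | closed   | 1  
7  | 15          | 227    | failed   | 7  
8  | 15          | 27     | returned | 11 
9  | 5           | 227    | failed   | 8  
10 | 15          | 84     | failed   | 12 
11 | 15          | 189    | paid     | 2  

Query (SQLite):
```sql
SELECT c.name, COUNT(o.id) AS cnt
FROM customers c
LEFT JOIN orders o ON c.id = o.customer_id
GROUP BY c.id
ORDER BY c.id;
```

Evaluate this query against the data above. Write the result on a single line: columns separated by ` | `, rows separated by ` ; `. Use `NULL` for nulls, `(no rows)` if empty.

Owen | 1 ; Omar | 1 ; Liam | 2 ; Wren | 2 ; Eve | 5

LEFT JOIN keeps every customers row; unmatched ones get NULL for orders columns.
Group by customers.id and compute COUNT(o.id). COUNT(col) of an all-NULL group is 0.
  4: ids {1} → COUNT(o.id)=1
  5: ids {9} → COUNT(o.id)=1
  9: ids {5, 6} → COUNT(o.id)=2
  13: ids {3, 4} → COUNT(o.id)=2
  15: ids {2, 7, 8, 10, 11} → COUNT(o.id)=5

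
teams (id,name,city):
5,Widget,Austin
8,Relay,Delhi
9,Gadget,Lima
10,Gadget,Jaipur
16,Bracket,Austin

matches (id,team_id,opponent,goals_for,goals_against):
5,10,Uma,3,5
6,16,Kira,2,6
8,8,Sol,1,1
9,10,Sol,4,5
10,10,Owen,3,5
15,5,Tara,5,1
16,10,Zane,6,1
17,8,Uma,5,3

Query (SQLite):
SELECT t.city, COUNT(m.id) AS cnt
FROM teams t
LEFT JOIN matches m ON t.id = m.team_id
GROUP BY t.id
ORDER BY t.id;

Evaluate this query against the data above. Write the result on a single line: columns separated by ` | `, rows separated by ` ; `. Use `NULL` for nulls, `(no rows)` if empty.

LEFT JOIN keeps every teams row; unmatched ones get NULL for matches columns.
Group by teams.id and compute COUNT(m.id). COUNT(col) of an all-NULL group is 0.
  5: ids {15} → COUNT(m.id)=1
  8: ids {8, 17} → COUNT(m.id)=2
  9: ids {—} → COUNT(m.id)=0
  10: ids {5, 9, 10, 16} → COUNT(m.id)=4
  16: ids {6} → COUNT(m.id)=1

Austin | 1 ; Delhi | 2 ; Lima | 0 ; Jaipur | 4 ; Austin | 1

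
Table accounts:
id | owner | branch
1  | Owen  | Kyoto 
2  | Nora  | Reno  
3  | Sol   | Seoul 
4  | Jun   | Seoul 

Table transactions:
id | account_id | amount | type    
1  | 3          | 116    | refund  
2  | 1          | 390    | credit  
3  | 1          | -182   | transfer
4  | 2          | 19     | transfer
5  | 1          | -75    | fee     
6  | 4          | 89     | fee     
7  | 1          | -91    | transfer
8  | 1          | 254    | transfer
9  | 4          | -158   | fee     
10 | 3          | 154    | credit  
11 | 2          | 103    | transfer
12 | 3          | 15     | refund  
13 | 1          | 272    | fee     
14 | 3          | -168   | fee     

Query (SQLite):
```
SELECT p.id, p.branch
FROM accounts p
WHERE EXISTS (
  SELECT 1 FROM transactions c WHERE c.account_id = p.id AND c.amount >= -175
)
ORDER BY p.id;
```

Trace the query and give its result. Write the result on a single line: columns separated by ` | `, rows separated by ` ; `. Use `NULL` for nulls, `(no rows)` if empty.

1 | Kyoto ; 2 | Reno ; 3 | Seoul ; 4 | Seoul

For each accounts row, check whether any transactions with matching account_id has amount >= -175.
Keep rows where that is true.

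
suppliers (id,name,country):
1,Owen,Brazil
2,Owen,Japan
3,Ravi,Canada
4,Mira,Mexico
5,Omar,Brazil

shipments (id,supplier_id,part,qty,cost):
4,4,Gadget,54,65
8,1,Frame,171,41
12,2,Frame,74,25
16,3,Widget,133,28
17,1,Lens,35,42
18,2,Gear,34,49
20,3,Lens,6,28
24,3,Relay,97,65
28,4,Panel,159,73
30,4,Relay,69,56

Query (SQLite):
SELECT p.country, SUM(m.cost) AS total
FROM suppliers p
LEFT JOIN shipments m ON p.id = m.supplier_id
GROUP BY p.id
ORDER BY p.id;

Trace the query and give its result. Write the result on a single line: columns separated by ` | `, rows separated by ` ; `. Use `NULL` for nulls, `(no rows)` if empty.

Brazil | 83 ; Japan | 74 ; Canada | 121 ; Mexico | 194 ; Brazil | NULL

LEFT JOIN keeps every suppliers row; unmatched ones get NULL for shipments columns.
Group by suppliers.id and compute SUM(m.cost). SUM over an all-NULL group is NULL.
  1: ids {8, 17} → SUM(m.cost)=83
  2: ids {12, 18} → SUM(m.cost)=74
  3: ids {16, 20, 24} → SUM(m.cost)=121
  4: ids {4, 28, 30} → SUM(m.cost)=194
  5: ids {—} → SUM(m.cost)=NULL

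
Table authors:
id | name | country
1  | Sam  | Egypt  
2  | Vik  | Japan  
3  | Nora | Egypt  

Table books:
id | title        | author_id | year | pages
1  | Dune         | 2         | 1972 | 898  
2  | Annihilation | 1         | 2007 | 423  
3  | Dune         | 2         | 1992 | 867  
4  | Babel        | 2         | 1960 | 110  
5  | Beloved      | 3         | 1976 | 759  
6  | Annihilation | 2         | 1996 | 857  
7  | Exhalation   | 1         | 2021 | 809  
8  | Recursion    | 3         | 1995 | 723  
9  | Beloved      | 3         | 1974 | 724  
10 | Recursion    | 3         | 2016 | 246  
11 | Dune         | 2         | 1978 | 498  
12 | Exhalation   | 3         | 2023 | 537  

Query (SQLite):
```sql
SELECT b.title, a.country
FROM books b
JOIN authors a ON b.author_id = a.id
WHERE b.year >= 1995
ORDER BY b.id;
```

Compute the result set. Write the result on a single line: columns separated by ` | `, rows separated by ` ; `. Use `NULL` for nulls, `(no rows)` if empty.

Each books row matches the authors row where author_id = authors.id.
Then keep rows with b.year >= 1995.

Annihilation | Egypt ; Annihilation | Japan ; Exhalation | Egypt ; Recursion | Egypt ; Recursion | Egypt ; Exhalation | Egypt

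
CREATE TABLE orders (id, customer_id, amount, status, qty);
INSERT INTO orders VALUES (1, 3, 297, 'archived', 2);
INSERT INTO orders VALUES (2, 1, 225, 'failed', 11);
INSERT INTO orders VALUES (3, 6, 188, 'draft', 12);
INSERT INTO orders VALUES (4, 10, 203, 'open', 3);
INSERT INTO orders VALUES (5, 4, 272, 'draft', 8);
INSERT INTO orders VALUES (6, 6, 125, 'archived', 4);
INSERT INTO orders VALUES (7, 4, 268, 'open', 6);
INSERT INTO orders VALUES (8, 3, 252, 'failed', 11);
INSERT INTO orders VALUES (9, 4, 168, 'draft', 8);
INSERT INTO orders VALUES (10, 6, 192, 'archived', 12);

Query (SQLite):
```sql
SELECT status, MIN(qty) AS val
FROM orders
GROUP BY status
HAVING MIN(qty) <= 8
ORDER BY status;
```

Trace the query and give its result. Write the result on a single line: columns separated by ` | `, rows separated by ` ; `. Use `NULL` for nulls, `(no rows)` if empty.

archived | 2 ; draft | 8 ; open | 3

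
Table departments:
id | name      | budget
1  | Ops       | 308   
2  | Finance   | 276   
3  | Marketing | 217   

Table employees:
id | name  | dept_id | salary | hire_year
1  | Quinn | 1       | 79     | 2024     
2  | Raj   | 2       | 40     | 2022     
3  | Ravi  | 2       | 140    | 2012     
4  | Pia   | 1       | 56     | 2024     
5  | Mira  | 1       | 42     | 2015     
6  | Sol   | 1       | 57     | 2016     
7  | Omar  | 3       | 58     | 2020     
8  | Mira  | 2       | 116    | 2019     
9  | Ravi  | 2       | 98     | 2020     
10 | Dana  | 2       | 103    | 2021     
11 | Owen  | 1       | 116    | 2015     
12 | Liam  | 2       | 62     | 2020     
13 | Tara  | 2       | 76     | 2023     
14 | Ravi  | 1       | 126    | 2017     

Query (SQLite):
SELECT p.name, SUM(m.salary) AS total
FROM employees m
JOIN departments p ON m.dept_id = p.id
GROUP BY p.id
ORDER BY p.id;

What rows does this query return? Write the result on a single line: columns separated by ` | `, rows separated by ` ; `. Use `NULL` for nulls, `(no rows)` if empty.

Join each employees row to its departments via dept_id.
Group joined rows by departments.id; compute SUM(m.salary) per group.
  1: ids {1, 4, 5, 6, 11, 14} → SUM(m.salary)=476
  2: ids {2, 3, 8, 9, 10, 12, 13} → SUM(m.salary)=635
  3: ids {7} → SUM(m.salary)=58

Ops | 476 ; Finance | 635 ; Marketing | 58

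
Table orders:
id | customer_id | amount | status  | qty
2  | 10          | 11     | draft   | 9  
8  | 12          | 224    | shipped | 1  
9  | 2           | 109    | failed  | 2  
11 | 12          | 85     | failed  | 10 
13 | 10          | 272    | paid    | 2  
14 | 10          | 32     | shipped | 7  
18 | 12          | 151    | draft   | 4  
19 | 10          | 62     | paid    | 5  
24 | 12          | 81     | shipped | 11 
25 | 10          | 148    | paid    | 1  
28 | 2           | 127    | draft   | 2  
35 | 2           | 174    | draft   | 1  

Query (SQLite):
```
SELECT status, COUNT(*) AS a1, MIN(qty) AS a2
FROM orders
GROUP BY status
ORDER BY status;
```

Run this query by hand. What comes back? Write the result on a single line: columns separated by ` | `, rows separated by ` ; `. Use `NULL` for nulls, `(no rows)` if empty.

draft | 4 | 1 ; failed | 2 | 2 ; paid | 3 | 1 ; shipped | 3 | 1

Group orders by status.
Per group compute: COUNT(*), MIN(qty).
  draft: ids {2, 18, 28, 35} → COUNT(*)=4, MIN(qty)=1
  failed: ids {9, 11} → COUNT(*)=2, MIN(qty)=2
  paid: ids {13, 19, 25} → COUNT(*)=3, MIN(qty)=1
  shipped: ids {8, 14, 24} → COUNT(*)=3, MIN(qty)=1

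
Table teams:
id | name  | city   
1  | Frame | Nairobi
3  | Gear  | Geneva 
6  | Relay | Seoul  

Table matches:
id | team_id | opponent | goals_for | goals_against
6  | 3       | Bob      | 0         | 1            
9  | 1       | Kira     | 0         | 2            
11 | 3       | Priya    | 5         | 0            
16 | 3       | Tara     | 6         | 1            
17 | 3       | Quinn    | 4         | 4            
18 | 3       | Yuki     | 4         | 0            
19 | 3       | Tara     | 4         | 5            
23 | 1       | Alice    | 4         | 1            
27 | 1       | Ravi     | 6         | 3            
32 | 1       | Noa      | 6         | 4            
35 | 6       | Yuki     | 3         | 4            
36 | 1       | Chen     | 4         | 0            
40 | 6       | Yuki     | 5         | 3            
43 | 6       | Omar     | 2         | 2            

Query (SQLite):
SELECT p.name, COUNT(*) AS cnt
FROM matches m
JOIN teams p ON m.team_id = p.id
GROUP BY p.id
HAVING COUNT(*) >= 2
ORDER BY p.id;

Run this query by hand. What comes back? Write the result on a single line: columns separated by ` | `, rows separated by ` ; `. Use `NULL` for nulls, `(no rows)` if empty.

Join each matches row to its teams via team_id.
Group joined rows by teams.id; compute COUNT(*) per group.
HAVING: keep groups with count ≥ 2.
  1: ids {9, 23, 27, 32, 36} → COUNT(*)=5
  3: ids {6, 11, 16, 17, 18, 19} → COUNT(*)=6
  6: ids {35, 40, 43} → COUNT(*)=3

Frame | 5 ; Gear | 6 ; Relay | 3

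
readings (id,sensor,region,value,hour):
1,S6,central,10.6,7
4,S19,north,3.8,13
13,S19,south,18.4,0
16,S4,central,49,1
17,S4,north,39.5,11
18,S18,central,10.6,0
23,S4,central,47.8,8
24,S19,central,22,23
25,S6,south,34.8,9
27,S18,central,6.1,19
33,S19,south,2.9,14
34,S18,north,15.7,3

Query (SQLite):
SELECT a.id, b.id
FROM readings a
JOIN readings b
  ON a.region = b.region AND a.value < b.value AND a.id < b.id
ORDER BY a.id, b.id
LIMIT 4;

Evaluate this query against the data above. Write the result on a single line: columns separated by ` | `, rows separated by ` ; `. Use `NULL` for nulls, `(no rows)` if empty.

Pairs (a,b) with same region, a.value < b.value, a.id < b.id.
region groups: central:{1,16,18,23,24,27} north:{4,17,34} south:{13,25,33}
Ordered by (a.id, b.id); first 4.

1 | 16 ; 1 | 23 ; 1 | 24 ; 4 | 17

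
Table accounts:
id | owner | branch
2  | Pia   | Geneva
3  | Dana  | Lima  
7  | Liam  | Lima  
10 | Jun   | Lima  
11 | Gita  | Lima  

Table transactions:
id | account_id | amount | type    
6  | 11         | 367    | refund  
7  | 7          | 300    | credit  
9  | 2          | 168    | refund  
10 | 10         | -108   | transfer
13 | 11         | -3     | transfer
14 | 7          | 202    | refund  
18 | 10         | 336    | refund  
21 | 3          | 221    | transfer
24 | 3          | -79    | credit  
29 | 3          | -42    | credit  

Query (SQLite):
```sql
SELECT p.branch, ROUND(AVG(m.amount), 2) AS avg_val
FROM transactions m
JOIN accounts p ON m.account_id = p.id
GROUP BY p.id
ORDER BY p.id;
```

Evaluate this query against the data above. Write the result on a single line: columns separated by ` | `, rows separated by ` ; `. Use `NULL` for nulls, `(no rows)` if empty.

Join each transactions row to its accounts via account_id.
Group joined rows by accounts.id; compute ROUND(AVG(m.amount), 2) per group.
  2: ids {9} → ROUND(AVG(m.amount), 2)=168
  3: ids {21, 24, 29} → ROUND(AVG(m.amount), 2)=33.33
  7: ids {7, 14} → ROUND(AVG(m.amount), 2)=251
  10: ids {10, 18} → ROUND(AVG(m.amount), 2)=114
  11: ids {6, 13} → ROUND(AVG(m.amount), 2)=182

Geneva | 168 ; Lima | 33.33 ; Lima | 251 ; Lima | 114 ; Lima | 182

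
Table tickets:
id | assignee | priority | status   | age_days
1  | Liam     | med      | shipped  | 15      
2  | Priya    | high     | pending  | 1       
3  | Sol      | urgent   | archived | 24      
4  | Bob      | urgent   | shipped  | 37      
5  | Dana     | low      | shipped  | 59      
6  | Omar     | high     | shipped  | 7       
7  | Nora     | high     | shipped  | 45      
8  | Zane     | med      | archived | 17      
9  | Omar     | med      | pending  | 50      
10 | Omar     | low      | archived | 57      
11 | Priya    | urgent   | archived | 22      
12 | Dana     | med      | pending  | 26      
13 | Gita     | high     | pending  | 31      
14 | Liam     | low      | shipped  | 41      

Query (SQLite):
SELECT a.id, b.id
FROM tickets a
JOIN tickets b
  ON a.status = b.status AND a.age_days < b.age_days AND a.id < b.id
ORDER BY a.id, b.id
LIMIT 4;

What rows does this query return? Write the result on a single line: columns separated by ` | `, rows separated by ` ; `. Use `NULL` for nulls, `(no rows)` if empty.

1 | 4 ; 1 | 5 ; 1 | 7 ; 1 | 14

Pairs (a,b) with same status, a.age_days < b.age_days, a.id < b.id.
status groups: archived:{3,8,10,11} pending:{2,9,12,13} shipped:{1,4,5,6,7,14}
Ordered by (a.id, b.id); first 4.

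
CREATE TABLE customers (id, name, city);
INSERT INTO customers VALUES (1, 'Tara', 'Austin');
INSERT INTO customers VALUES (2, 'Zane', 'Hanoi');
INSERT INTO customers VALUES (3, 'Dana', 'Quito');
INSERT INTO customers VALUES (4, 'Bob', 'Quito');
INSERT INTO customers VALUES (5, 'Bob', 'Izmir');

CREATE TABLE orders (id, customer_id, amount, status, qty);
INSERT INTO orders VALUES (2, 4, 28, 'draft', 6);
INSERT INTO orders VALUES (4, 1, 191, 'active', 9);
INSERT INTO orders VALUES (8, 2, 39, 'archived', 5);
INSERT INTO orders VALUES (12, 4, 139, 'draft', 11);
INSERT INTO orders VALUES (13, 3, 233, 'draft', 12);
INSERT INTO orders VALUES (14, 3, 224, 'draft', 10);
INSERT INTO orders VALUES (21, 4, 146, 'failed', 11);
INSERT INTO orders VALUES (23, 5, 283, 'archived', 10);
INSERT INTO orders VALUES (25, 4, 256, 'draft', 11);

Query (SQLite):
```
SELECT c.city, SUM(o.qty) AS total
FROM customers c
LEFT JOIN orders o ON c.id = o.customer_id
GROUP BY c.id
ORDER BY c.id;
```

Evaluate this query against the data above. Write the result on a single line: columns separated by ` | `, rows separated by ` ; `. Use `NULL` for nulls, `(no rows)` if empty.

Austin | 9 ; Hanoi | 5 ; Quito | 22 ; Quito | 39 ; Izmir | 10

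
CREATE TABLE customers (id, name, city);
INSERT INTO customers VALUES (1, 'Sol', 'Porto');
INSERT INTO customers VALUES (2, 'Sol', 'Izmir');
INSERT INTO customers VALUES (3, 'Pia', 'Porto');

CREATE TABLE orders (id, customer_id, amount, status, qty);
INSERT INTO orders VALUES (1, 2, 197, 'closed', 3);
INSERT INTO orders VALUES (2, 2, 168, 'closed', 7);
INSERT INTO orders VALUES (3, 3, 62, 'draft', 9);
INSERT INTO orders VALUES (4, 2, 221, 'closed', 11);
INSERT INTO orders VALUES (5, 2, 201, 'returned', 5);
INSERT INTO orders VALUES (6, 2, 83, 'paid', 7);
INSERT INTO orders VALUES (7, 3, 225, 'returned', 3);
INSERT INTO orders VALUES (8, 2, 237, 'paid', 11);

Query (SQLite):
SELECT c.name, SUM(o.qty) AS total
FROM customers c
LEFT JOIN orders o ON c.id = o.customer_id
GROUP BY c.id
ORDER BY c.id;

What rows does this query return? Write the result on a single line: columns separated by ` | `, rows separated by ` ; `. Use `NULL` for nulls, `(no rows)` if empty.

Sol | NULL ; Sol | 44 ; Pia | 12

LEFT JOIN keeps every customers row; unmatched ones get NULL for orders columns.
Group by customers.id and compute SUM(o.qty). SUM over an all-NULL group is NULL.
  1: ids {—} → SUM(o.qty)=NULL
  2: ids {1, 2, 4, 5, 6, 8} → SUM(o.qty)=44
  3: ids {3, 7} → SUM(o.qty)=12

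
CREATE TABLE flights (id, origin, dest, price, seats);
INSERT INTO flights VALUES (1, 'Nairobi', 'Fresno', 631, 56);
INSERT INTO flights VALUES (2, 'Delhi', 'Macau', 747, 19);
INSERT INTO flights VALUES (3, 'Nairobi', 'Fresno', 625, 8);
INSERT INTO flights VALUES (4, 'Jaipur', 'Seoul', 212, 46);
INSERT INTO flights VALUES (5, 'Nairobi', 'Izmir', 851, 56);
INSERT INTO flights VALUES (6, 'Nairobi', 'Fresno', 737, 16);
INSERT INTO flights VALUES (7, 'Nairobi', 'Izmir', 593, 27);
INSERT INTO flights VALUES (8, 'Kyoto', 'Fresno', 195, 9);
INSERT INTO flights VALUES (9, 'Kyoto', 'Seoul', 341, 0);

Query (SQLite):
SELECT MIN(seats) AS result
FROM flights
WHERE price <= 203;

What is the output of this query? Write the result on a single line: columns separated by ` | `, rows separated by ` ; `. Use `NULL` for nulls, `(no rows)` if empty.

Rows where price <= 203 → seats values: [9].
MIN of non-NULL values = 9.

9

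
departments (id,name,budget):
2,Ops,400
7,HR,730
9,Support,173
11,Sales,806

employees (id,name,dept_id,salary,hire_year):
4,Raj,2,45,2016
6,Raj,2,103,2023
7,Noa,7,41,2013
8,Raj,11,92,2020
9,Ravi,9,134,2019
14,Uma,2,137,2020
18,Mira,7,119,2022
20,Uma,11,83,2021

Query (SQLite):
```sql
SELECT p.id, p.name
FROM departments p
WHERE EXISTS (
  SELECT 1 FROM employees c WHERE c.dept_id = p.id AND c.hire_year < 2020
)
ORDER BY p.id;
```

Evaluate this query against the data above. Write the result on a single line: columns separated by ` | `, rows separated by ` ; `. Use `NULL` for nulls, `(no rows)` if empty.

2 | Ops ; 7 | HR ; 9 | Support

For each departments row, check whether any employees with matching dept_id has hire_year < 2020.
Keep rows where that is true.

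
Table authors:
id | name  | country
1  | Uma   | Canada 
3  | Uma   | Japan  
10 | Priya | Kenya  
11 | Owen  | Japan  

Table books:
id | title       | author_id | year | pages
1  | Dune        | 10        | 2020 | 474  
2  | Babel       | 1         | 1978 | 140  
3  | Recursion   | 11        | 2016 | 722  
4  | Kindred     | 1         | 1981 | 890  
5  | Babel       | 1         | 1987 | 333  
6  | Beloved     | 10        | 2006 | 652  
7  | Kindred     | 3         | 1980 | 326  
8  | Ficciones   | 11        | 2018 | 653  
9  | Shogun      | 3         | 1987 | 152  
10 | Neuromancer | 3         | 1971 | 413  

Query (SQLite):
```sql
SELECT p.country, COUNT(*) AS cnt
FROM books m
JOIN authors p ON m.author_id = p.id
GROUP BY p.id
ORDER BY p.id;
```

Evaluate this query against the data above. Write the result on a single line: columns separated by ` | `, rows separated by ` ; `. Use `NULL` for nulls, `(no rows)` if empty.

Canada | 3 ; Japan | 3 ; Kenya | 2 ; Japan | 2

Join each books row to its authors via author_id.
Group joined rows by authors.id; compute COUNT(*) per group.
  1: ids {2, 4, 5} → COUNT(*)=3
  3: ids {7, 9, 10} → COUNT(*)=3
  10: ids {1, 6} → COUNT(*)=2
  11: ids {3, 8} → COUNT(*)=2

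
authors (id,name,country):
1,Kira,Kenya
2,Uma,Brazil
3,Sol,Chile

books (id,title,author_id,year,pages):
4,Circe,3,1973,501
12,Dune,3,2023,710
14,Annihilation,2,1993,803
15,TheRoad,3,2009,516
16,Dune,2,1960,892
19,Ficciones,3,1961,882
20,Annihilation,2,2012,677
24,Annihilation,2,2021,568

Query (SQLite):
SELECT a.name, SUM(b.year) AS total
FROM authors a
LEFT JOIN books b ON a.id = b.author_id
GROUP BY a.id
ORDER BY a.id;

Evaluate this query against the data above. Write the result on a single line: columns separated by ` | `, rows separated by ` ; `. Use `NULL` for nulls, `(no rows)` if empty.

Kira | NULL ; Uma | 7986 ; Sol | 7966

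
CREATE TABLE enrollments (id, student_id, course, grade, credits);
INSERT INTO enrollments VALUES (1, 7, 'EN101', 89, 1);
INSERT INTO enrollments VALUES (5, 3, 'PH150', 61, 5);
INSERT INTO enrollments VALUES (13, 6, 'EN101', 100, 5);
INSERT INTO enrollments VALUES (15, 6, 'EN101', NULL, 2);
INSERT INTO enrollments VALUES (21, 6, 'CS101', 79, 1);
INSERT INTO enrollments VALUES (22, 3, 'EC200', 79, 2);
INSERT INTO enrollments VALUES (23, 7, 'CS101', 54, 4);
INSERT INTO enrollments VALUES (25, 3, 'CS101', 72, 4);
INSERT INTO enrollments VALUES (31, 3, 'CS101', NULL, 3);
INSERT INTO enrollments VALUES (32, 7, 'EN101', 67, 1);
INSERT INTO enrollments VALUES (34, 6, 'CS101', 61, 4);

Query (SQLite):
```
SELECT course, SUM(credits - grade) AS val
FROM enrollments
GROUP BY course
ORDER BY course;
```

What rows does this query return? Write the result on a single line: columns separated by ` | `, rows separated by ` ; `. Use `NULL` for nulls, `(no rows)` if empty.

CS101 | -253 ; EC200 | -77 ; EN101 | -249 ; PH150 | -56

For each row compute credits - grade.
Group by course; take SUM of the expression per group.
  CS101: ids {21, 23, 25, 31, 34} → SUM(credits - grade)=-253
  EC200: ids {22} → SUM(credits - grade)=-77
  EN101: ids {1, 13, 15, 32} → SUM(credits - grade)=-249
  PH150: ids {5} → SUM(credits - grade)=-56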